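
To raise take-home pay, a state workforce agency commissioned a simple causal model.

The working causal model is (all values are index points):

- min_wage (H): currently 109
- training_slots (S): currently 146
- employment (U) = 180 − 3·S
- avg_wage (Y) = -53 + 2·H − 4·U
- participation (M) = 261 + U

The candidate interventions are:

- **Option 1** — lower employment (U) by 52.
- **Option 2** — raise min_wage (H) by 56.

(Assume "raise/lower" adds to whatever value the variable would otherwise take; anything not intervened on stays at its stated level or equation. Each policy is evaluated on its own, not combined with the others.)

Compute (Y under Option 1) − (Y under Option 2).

Option 1 (U − 52):
  H = 109
  S = 146
  U = 180 − 3·146 (−52 from intervention) = -310
  Y = -53 + 2·109 − 4·(-310) = 1405
Option 2 (H + 56):
  H = 109 + 56 = 165
  S = 146
  U = 180 − 3·146 = -258
  Y = -53 + 2·165 − 4·(-258) = 1309
Y: 1405 − 1309 = 96

96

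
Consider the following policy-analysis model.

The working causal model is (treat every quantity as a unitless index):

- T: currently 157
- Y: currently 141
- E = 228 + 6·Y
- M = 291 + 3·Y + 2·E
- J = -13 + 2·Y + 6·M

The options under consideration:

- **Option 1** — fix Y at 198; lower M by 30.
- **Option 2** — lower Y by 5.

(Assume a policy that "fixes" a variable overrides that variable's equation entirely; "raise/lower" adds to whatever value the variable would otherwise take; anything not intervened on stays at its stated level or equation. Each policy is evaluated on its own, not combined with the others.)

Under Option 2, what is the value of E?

Option 2 (Y − 5):
  Y = 141 − 5 = 136
  E = 228 + 6·136 = 1044

1044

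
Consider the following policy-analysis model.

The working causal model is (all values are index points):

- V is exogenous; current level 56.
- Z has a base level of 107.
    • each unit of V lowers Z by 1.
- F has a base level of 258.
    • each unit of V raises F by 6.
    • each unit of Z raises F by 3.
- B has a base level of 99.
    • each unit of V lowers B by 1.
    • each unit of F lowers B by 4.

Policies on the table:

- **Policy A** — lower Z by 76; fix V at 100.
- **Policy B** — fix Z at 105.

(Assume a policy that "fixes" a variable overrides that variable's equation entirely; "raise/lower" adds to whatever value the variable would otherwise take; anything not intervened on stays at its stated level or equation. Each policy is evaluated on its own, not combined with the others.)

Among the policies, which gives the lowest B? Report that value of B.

-3593

Policy A (Z − 76, V := 100):
  V = 100
  Z = 107 − 100 (−76 from intervention) = -69
  F = 258 + 6·100 + 3·(-69) = 651
  B = 99 − 100 − 4·651 = -2605
Policy B (Z := 105):
  V = 56
  Z = 105
  F = 258 + 6·56 + 3·105 = 909
  B = 99 − 56 − 4·909 = -3593
Comparing — Policy A: B=-2605, Policy B: B=-3593. Lowest is -3593 (Policy B).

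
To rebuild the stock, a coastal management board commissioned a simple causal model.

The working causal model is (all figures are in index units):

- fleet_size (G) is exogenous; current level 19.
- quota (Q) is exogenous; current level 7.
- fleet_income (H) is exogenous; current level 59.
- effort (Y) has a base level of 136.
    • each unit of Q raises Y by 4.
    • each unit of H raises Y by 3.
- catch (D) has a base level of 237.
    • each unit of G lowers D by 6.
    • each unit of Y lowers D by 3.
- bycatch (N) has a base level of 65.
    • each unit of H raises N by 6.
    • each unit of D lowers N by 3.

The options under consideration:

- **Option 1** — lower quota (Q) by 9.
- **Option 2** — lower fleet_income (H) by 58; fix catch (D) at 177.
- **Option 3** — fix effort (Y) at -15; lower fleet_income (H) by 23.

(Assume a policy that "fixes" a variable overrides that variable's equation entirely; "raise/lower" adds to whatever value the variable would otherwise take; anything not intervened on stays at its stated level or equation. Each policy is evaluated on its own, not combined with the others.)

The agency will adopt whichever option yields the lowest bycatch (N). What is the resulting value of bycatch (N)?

-460

Option 1 (Q − 9):
  G = 19
  Q = 7 − 9 = -2
  H = 59
  Y = 136 + 4·(-2) + 3·59 = 305
  D = 237 − 6·19 − 3·305 = -792
  N = 65 + 6·59 − 3·(-792) = 2795
Option 2 (H − 58, D := 177):
  G = 19
  Q = 7
  H = 59 − 58 = 1
  Y = 136 + 4·7 + 3·1 = 167
  D = 177
  N = 65 + 6·1 − 3·177 = -460
Option 3 (Y := -15, H − 23):
  G = 19
  Q = 7
  H = 59 − 23 = 36
  Y = -15
  D = 237 − 6·19 − 3·(-15) = 168
  N = 65 + 6·36 − 3·168 = -223
Comparing — Option 1: N=2795, Option 2: N=-460, Option 3: N=-223. Lowest is -460 (Option 2).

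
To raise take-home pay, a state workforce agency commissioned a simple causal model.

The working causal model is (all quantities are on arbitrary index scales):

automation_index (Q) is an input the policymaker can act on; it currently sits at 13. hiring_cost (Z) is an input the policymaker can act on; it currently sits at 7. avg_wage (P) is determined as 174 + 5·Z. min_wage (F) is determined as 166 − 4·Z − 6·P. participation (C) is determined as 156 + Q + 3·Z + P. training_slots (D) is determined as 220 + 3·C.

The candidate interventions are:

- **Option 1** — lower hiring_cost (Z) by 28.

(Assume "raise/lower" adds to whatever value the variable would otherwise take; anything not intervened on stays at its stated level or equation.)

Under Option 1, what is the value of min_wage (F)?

Option 1 (Z − 28):
  Z = 7 − 28 = -21
  P = 174 + 5·(-21) = 69
  F = 166 − 4·(-21) − 6·69 = -164

-164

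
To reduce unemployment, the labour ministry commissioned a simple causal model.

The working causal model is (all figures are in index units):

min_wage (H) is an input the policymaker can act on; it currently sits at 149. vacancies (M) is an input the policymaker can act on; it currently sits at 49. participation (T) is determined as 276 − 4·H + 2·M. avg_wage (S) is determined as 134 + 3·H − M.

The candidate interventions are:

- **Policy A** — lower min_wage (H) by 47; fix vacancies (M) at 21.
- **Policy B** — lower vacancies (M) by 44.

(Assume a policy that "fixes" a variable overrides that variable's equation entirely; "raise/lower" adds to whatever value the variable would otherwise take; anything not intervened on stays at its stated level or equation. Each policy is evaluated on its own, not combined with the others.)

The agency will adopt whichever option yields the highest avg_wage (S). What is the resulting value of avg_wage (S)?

Policy A (H − 47, M := 21):
  H = 149 − 47 = 102
  M = 21
  S = 134 + 3·102 − 21 = 419
Policy B (M − 44):
  H = 149
  M = 49 − 44 = 5
  S = 134 + 3·149 − 5 = 576
Comparing — Policy A: S=419, Policy B: S=576. Highest is 576 (Policy B).

576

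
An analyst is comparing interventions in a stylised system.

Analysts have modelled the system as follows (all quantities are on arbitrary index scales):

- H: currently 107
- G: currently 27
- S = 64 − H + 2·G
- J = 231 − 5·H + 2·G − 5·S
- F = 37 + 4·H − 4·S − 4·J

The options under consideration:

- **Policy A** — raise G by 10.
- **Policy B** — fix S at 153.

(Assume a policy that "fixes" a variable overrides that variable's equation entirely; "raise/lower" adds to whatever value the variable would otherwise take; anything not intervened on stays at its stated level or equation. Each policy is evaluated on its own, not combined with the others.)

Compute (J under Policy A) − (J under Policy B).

Policy A (G + 10):
  H = 107
  G = 27 + 10 = 37
  S = 64 − 107 + 2·37 = 31
  J = 231 − 5·107 + 2·37 − 5·31 = -385
Policy B (S := 153):
  H = 107
  G = 27
  S = 153
  J = 231 − 5·107 + 2·27 − 5·153 = -1015
J: -385 − (-1015) = 630

630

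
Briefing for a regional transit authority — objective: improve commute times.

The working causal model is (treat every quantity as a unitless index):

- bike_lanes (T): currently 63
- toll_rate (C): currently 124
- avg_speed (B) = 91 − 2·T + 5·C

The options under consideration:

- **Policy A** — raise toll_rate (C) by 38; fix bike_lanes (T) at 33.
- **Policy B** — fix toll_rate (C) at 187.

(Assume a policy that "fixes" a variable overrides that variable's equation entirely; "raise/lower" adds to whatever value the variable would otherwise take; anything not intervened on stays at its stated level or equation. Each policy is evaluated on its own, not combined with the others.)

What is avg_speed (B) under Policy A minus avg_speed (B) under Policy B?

Policy A (C + 38, T := 33):
  T = 33
  C = 124 + 38 = 162
  B = 91 − 2·33 + 5·162 = 835
Policy B (C := 187):
  T = 63
  C = 187
  B = 91 − 2·63 + 5·187 = 900
B: 835 − 900 = -65

-65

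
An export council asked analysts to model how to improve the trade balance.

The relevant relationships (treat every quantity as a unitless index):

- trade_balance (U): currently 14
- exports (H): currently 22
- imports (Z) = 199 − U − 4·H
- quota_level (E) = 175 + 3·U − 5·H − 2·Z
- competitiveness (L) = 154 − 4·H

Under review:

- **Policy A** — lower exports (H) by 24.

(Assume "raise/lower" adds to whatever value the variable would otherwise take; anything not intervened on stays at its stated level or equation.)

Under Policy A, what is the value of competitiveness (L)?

Policy A (H − 24):
  H = 22 − 24 = -2
  L = 154 − 4·(-2) = 162

162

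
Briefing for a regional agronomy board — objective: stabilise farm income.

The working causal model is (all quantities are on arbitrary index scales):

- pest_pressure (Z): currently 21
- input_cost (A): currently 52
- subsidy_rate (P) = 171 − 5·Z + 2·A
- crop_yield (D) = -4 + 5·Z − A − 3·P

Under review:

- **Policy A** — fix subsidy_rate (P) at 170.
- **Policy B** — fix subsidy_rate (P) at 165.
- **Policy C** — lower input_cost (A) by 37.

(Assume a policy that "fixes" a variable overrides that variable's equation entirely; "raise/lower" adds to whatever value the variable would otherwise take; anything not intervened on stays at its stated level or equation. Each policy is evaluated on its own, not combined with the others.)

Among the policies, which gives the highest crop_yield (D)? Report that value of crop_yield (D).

Policy A (P := 170):
  Z = 21
  A = 52
  P = 170
  D = -4 + 5·21 − 52 − 3·170 = -461
Policy B (P := 165):
  Z = 21
  A = 52
  P = 165
  D = -4 + 5·21 − 52 − 3·165 = -446
Policy C (A − 37):
  Z = 21
  A = 52 − 37 = 15
  P = 171 − 5·21 + 2·15 = 96
  D = -4 + 5·21 − 15 − 3·96 = -202
Comparing — Policy A: D=-461, Policy B: D=-446, Policy C: D=-202. Highest is -202 (Policy C).

-202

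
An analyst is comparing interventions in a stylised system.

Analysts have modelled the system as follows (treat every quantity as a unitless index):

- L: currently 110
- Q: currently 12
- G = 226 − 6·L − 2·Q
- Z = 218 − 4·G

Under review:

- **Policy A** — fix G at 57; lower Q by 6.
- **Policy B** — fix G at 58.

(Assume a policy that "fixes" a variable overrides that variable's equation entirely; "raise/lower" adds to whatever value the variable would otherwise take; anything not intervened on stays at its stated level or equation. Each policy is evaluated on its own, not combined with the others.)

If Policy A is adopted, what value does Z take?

Policy A (G := 57, Q − 6):
  L = 110
  Q = 12 − 6 = 6
  G = 57
  Z = 218 − 4·57 = -10

-10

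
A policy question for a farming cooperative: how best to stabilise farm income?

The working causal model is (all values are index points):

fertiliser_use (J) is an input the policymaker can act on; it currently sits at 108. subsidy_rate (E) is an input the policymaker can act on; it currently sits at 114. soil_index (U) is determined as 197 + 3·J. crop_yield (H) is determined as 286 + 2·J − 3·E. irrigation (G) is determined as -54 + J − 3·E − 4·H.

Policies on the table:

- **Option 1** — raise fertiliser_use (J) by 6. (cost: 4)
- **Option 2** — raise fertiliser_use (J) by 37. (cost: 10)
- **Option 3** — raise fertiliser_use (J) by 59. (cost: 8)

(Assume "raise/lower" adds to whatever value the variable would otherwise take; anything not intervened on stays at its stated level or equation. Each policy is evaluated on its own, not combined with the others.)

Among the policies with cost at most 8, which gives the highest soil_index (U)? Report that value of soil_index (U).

Option 1 (J + 6):
  J = 108 + 6 = 114
  U = 197 + 3·114 = 539
Option 3 (J + 59):
  J = 108 + 59 = 167
  U = 197 + 3·167 = 698
Comparing — Option 1: U=539, Option 3: U=698. Highest is 698 (Option 3).

698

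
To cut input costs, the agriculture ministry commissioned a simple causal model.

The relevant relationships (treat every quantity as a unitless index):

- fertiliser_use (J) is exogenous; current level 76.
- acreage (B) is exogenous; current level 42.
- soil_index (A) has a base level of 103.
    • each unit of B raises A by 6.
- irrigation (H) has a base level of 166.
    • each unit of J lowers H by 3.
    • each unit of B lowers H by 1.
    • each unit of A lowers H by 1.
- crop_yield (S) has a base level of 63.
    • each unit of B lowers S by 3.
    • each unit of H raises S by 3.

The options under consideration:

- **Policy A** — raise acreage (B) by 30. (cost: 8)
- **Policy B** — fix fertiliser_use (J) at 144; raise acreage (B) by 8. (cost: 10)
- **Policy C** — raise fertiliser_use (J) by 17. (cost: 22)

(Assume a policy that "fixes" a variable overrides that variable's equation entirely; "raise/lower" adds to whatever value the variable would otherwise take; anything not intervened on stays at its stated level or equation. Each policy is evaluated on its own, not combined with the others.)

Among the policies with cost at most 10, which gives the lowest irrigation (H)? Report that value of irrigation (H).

Policy A (B + 30):
  J = 76
  B = 42 + 30 = 72
  A = 103 + 6·72 = 535
  H = 166 − 3·76 − 72 − 535 = -669
Policy B (J := 144, B + 8):
  J = 144
  B = 42 + 8 = 50
  A = 103 + 6·50 = 403
  H = 166 − 3·144 − 50 − 403 = -719
Comparing — Policy A: H=-669, Policy B: H=-719. Lowest is -719 (Policy B).

-719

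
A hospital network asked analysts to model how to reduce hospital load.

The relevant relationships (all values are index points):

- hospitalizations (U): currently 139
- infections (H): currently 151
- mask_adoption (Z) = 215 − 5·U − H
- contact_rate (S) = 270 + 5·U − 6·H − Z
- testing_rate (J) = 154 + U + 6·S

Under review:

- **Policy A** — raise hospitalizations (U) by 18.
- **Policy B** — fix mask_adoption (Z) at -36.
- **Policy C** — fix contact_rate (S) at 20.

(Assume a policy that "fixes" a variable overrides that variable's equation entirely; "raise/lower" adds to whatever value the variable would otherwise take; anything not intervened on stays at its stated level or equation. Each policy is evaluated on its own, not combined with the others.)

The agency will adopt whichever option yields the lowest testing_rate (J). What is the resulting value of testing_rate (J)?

Policy A (U + 18):
  U = 139 + 18 = 157
  H = 151
  Z = 215 − 5·157 − 151 = -721
  S = 270 + 5·157 − 6·151 − (-721) = 870
  J = 154 + 157 + 6·870 = 5531
Policy B (Z := -36):
  U = 139
  H = 151
  Z = -36
  S = 270 + 5·139 − 6·151 − (-36) = 95
  J = 154 + 139 + 6·95 = 863
Policy C (S := 20):
  U = 139
  H = 151
  Z = 215 − 5·139 − 151 = -631
  S = 20
  J = 154 + 139 + 6·20 = 413
Comparing — Policy A: J=5531, Policy B: J=863, Policy C: J=413. Lowest is 413 (Policy C).

413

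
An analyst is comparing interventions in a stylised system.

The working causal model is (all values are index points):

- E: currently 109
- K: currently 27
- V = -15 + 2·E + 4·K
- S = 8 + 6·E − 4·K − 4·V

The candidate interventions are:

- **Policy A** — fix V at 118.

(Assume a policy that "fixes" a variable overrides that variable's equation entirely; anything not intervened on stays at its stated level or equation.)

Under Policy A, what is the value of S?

Policy A (V := 118):
  E = 109
  K = 27
  V = 118
  S = 8 + 6·109 − 4·27 − 4·118 = 82

82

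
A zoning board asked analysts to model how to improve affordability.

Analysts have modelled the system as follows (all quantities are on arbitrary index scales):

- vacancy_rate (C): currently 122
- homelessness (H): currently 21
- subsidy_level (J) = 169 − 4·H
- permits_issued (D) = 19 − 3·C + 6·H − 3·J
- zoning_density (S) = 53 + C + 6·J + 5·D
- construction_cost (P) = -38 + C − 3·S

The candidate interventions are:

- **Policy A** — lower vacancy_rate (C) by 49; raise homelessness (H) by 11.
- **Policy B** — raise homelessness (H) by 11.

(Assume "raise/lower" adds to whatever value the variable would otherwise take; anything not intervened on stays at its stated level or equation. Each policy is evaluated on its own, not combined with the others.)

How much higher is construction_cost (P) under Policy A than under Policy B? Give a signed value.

Policy A (C − 49, H + 11):
  C = 122 − 49 = 73
  H = 21 + 11 = 32
  J = 169 − 4·32 = 41
  D = 19 − 3·73 + 6·32 − 3·41 = -131
  S = 53 + 73 + 6·41 + 5·(-131) = -283
  P = -38 + 73 − 3·(-283) = 884
Policy B (H + 11):
  C = 122
  H = 21 + 11 = 32
  J = 169 − 4·32 = 41
  D = 19 − 3·122 + 6·32 − 3·41 = -278
  S = 53 + 122 + 6·41 + 5·(-278) = -969
  P = -38 + 122 − 3·(-969) = 2991
P: 884 − 2991 = -2107

-2107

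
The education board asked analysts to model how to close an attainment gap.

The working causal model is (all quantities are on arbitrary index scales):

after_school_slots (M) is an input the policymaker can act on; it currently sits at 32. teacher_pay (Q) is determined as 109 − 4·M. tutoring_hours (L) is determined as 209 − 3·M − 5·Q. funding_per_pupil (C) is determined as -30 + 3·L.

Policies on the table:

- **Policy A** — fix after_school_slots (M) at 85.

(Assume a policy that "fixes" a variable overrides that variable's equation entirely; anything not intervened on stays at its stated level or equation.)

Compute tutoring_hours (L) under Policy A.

Policy A (M := 85):
  M = 85
  Q = 109 − 4·85 = -231
  L = 209 − 3·85 − 5·(-231) = 1109

1109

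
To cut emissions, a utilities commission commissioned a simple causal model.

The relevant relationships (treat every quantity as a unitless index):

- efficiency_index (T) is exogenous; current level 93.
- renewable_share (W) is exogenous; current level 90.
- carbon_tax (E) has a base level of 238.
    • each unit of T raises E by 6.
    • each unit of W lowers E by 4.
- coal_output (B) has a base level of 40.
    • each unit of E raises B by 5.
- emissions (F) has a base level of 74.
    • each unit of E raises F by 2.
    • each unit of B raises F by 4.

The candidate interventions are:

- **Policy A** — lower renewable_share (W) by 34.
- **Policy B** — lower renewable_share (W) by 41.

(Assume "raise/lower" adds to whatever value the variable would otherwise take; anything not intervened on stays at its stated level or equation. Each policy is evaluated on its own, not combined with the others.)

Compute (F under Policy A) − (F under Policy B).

-616

Policy A (W − 34):
  T = 93
  W = 90 − 34 = 56
  E = 238 + 6·93 − 4·56 = 572
  B = 40 + 5·572 = 2900
  F = 74 + 2·572 + 4·2900 = 12818
Policy B (W − 41):
  T = 93
  W = 90 − 41 = 49
  E = 238 + 6·93 − 4·49 = 600
  B = 40 + 5·600 = 3040
  F = 74 + 2·600 + 4·3040 = 13434
F: 12818 − 13434 = -616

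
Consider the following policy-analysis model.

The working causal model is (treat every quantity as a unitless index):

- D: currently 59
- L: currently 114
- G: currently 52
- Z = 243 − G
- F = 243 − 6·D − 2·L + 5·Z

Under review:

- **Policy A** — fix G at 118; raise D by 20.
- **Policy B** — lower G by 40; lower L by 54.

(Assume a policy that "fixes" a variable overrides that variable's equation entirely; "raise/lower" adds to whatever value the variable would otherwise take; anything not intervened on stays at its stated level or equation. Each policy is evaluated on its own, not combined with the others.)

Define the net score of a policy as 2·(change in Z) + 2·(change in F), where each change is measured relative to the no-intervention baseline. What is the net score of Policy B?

Baseline:
  D = 59
  L = 114
  G = 52
  Z = 243 − 52 = 191
  F = 243 − 6·59 − 2·114 + 5·191 = 616
Policy B (G − 40, L − 54):
  D = 59
  L = 114 − 54 = 60
  G = 52 − 40 = 12
  Z = 243 − 12 = 231
  F = 243 − 6·59 − 2·60 + 5·231 = 924
ΔZ = 231 − 191 = 40; ΔF = 924 − 616 = 308
Score = 2·40 + 2·308 = 696

696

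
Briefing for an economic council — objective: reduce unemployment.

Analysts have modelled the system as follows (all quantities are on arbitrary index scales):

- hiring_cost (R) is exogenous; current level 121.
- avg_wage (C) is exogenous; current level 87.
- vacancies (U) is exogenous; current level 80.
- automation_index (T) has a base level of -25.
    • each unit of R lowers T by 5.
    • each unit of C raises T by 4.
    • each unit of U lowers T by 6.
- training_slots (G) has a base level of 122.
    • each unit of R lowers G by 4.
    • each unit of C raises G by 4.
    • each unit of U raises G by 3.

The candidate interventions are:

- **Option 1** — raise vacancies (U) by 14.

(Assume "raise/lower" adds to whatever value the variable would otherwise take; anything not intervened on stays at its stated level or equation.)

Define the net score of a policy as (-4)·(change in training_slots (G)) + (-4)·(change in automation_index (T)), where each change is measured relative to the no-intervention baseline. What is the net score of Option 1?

Baseline:
  R = 121
  C = 87
  U = 80
  T = -25 − 5·121 + 4·87 − 6·80 = -762
  G = 122 − 4·121 + 4·87 + 3·80 = 226
Option 1 (U + 14):
  R = 121
  C = 87
  U = 80 + 14 = 94
  T = -25 − 5·121 + 4·87 − 6·94 = -846
  G = 122 − 4·121 + 4·87 + 3·94 = 268
ΔG = 268 − 226 = 42; ΔT = -846 − (-762) = -84
Score = (-4)·42 + (-4)·(-84) = 168

168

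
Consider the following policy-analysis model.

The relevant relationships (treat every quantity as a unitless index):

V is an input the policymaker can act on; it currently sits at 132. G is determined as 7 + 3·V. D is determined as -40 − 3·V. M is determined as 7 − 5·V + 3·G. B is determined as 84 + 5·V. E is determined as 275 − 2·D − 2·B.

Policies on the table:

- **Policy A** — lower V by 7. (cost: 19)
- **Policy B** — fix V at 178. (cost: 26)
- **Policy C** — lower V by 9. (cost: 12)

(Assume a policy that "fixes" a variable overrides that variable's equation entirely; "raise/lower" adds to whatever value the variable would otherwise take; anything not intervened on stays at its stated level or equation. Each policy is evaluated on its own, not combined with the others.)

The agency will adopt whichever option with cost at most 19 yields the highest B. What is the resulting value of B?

Policy A (V − 7):
  V = 132 − 7 = 125
  B = 84 + 5·125 = 709
Policy C (V − 9):
  V = 132 − 9 = 123
  B = 84 + 5·123 = 699
Comparing — Policy A: B=709, Policy C: B=699. Highest is 709 (Policy A).

709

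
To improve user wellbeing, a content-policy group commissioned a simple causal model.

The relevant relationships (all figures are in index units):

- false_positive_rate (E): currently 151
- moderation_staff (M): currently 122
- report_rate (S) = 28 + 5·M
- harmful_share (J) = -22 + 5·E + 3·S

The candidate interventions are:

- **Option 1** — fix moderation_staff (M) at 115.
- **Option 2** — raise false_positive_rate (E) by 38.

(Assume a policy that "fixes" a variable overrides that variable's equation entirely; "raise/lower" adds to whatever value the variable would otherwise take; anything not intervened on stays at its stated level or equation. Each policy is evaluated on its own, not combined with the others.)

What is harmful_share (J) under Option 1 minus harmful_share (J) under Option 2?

-295

Option 1 (M := 115):
  E = 151
  M = 115
  S = 28 + 5·115 = 603
  J = -22 + 5·151 + 3·603 = 2542
Option 2 (E + 38):
  E = 151 + 38 = 189
  M = 122
  S = 28 + 5·122 = 638
  J = -22 + 5·189 + 3·638 = 2837
J: 2542 − 2837 = -295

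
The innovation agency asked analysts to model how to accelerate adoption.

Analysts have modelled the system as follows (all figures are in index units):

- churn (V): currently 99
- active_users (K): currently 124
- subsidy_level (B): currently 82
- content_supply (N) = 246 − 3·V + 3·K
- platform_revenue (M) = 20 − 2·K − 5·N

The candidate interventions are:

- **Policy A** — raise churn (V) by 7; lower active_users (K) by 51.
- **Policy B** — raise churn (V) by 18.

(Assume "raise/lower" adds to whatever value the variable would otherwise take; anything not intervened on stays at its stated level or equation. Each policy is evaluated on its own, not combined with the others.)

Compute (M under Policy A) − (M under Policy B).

702

Policy A (V + 7, K − 51):
  V = 99 + 7 = 106
  K = 124 − 51 = 73
  N = 246 − 3·106 + 3·73 = 147
  M = 20 − 2·73 − 5·147 = -861
Policy B (V + 18):
  V = 99 + 18 = 117
  K = 124
  N = 246 − 3·117 + 3·124 = 267
  M = 20 − 2·124 − 5·267 = -1563
M: -861 − (-1563) = 702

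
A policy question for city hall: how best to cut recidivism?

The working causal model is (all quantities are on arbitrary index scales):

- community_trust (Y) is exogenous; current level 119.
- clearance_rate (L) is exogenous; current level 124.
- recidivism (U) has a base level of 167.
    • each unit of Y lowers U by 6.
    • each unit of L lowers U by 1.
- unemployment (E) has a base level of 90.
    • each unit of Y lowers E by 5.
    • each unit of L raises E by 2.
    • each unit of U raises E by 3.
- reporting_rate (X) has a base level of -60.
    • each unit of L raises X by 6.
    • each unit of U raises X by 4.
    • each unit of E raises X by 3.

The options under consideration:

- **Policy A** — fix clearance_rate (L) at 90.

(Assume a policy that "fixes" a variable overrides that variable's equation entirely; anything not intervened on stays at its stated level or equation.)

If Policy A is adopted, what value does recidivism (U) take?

-637

Policy A (L := 90):
  Y = 119
  L = 90
  U = 167 − 6·119 − 90 = -637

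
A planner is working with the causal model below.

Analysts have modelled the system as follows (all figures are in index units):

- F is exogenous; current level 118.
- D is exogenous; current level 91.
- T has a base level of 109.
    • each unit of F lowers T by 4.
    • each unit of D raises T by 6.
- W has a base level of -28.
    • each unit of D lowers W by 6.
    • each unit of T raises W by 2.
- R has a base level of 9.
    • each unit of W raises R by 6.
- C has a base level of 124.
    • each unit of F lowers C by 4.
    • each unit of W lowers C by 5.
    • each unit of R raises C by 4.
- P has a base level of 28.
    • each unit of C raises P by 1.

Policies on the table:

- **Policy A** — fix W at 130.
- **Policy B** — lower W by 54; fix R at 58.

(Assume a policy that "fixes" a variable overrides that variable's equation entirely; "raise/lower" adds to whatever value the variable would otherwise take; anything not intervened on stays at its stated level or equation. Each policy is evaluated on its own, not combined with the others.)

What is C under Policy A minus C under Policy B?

964

Policy A (W := 130):
  F = 118
  D = 91
  T = 109 − 4·118 + 6·91 = 183
  W = 130
  R = 9 + 6·130 = 789
  C = 124 − 4·118 − 5·130 + 4·789 = 2158
Policy B (W − 54, R := 58):
  F = 118
  D = 91
  T = 109 − 4·118 + 6·91 = 183
  W = -28 − 6·91 + 2·183 (−54 from intervention) = -262
  R = 58
  C = 124 − 4·118 − 5·(-262) + 4·58 = 1194
C: 2158 − 1194 = 964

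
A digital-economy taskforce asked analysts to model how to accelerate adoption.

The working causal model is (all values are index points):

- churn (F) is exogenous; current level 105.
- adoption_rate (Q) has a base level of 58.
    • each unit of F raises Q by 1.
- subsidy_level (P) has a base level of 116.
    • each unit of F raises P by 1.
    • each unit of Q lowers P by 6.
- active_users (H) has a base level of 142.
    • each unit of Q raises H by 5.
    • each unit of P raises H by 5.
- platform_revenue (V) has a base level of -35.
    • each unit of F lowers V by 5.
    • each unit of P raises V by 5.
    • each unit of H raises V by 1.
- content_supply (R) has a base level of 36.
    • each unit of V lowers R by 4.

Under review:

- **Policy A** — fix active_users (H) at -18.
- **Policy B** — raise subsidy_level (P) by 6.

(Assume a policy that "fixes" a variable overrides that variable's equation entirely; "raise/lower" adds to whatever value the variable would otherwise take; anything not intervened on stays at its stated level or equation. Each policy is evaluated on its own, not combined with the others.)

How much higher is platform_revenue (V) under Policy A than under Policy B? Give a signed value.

Policy A (H := -18):
  F = 105
  Q = 58 + 105 = 163
  P = 116 + 105 − 6·163 = -757
  H = -18
  V = -35 − 5·105 + 5·(-757) + (-18) = -4363
Policy B (P + 6):
  F = 105
  Q = 58 + 105 = 163
  P = 116 + 105 − 6·163 (+6 from intervention) = -751
  H = 142 + 5·163 + 5·(-751) = -2798
  V = -35 − 5·105 + 5·(-751) + (-2798) = -7113
V: -4363 − (-7113) = 2750

2750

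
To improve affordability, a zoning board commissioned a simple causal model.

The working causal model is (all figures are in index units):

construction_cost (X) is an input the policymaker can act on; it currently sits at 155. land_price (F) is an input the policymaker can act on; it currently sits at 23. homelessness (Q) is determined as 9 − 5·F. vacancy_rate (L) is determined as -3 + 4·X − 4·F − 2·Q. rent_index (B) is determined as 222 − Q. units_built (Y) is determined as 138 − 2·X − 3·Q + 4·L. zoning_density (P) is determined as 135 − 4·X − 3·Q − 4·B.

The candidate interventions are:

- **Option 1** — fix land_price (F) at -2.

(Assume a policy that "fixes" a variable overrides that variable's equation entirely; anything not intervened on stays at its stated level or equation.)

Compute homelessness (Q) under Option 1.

Option 1 (F := -2):
  F = -2
  Q = 9 − 5·(-2) = 19

19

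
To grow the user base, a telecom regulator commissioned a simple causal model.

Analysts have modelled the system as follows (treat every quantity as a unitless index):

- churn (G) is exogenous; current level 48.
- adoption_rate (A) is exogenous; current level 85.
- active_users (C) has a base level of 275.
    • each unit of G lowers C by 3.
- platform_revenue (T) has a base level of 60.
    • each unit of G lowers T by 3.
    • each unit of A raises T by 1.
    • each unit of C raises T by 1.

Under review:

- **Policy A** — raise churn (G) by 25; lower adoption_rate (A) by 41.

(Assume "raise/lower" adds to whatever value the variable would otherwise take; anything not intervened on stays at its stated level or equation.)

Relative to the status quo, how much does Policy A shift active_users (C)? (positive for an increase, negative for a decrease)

-75

Baseline:
  G = 48
  C = 275 − 3·48 = 131
Policy A (G + 25, A − 41):
  G = 48 + 25 = 73
  C = 275 − 3·73 = 56
Change in C: 56 − 131 = -75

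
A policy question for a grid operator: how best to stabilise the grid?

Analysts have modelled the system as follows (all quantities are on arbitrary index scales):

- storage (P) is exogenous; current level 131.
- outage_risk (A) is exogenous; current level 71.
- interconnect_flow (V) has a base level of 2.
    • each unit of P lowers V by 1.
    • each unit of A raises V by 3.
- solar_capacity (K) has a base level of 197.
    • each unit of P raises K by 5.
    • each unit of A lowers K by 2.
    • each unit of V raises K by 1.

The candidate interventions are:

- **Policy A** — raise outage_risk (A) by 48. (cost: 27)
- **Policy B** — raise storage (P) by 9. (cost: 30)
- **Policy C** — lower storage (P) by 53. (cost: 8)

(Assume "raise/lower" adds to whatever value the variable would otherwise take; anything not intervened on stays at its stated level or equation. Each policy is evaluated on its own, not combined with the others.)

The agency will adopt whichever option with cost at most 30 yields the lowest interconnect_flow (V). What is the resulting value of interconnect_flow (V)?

Policy A (A + 48):
  P = 131
  A = 71 + 48 = 119
  V = 2 − 131 + 3·119 = 228
Policy B (P + 9):
  P = 131 + 9 = 140
  A = 71
  V = 2 − 140 + 3·71 = 75
Policy C (P − 53):
  P = 131 − 53 = 78
  A = 71
  V = 2 − 78 + 3·71 = 137
Comparing — Policy A: V=228, Policy B: V=75, Policy C: V=137. Lowest is 75 (Policy B).

75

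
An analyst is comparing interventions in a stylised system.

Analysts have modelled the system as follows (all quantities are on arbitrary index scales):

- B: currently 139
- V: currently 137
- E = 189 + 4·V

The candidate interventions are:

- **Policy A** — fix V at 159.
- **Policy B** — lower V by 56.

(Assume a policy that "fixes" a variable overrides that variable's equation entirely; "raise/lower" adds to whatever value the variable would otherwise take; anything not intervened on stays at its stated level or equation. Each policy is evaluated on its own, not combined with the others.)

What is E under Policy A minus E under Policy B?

312

Policy A (V := 159):
  V = 159
  E = 189 + 4·159 = 825
Policy B (V − 56):
  V = 137 − 56 = 81
  E = 189 + 4·81 = 513
E: 825 − 513 = 312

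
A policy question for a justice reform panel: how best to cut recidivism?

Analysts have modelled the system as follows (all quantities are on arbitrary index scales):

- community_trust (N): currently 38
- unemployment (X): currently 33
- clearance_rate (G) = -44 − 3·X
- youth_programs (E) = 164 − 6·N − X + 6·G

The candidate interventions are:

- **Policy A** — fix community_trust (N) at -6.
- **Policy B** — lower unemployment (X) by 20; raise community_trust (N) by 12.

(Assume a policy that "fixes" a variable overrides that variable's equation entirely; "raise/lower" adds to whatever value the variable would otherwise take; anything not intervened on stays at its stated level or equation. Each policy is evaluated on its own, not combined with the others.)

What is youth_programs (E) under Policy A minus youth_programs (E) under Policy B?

-44

Policy A (N := -6):
  N = -6
  X = 33
  G = -44 − 3·33 = -143
  E = 164 − 6·(-6) − 33 + 6·(-143) = -691
Policy B (X − 20, N + 12):
  N = 38 + 12 = 50
  X = 33 − 20 = 13
  G = -44 − 3·13 = -83
  E = 164 − 6·50 − 13 + 6·(-83) = -647
E: -691 − (-647) = -44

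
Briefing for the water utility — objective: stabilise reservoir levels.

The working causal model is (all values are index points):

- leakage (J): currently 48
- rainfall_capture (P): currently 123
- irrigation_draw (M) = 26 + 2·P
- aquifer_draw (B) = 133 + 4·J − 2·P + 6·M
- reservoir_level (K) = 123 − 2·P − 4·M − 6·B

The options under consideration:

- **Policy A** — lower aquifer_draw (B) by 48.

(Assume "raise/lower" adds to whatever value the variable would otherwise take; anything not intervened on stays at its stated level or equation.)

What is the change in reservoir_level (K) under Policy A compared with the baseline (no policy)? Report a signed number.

Baseline:
  J = 48
  P = 123
  M = 26 + 2·123 = 272
  B = 133 + 4·48 − 2·123 + 6·272 = 1711
  K = 123 − 2·123 − 4·272 − 6·1711 = -11477
Policy A (B − 48):
  J = 48
  P = 123
  M = 26 + 2·123 = 272
  B = 133 + 4·48 − 2·123 + 6·272 (−48 from intervention) = 1663
  K = 123 − 2·123 − 4·272 − 6·1663 = -11189
Change in K: -11189 − (-11477) = 288

288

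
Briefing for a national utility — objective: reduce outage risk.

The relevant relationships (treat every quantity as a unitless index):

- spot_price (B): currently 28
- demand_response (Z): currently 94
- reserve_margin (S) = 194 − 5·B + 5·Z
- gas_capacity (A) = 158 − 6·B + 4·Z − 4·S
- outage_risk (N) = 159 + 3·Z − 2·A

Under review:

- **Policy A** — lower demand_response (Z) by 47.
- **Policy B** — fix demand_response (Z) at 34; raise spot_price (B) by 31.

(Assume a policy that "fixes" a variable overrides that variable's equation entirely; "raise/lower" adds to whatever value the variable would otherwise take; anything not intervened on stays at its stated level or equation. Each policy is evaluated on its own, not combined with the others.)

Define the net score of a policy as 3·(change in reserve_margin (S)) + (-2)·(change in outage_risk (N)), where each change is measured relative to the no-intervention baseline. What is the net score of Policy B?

4571

Baseline:
  B = 28
  Z = 94
  S = 194 − 5·28 + 5·94 = 524
  A = 158 − 6·28 + 4·94 − 4·524 = -1730
  N = 159 + 3·94 − 2·(-1730) = 3901
Policy B (Z := 34, B + 31):
  B = 28 + 31 = 59
  Z = 34
  S = 194 − 5·59 + 5·34 = 69
  A = 158 − 6·59 + 4·34 − 4·69 = -336
  N = 159 + 3·34 − 2·(-336) = 933
ΔS = 69 − 524 = -455; ΔN = 933 − 3901 = -2968
Score = 3·(-455) + (-2)·(-2968) = 4571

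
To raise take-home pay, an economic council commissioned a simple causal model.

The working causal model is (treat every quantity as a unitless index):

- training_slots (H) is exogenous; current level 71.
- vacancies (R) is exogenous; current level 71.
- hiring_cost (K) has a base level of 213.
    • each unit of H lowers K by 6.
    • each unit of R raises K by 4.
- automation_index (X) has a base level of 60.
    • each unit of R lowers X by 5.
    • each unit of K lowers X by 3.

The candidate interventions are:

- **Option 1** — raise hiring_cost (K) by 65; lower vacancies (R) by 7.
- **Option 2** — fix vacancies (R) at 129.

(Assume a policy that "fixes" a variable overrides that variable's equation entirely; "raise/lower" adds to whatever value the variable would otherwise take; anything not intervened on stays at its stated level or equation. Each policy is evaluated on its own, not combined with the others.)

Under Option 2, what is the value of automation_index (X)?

Option 2 (R := 129):
  H = 71
  R = 129
  K = 213 − 6·71 + 4·129 = 303
  X = 60 − 5·129 − 3·303 = -1494

-1494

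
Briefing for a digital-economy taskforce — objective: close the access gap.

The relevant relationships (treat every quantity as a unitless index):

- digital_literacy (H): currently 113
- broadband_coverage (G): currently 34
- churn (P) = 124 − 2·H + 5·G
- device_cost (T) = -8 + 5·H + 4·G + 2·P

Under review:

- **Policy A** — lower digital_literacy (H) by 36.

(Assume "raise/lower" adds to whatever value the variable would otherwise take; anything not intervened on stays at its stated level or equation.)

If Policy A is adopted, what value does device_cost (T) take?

793

Policy A (H − 36):
  H = 113 − 36 = 77
  G = 34
  P = 124 − 2·77 + 5·34 = 140
  T = -8 + 5·77 + 4·34 + 2·140 = 793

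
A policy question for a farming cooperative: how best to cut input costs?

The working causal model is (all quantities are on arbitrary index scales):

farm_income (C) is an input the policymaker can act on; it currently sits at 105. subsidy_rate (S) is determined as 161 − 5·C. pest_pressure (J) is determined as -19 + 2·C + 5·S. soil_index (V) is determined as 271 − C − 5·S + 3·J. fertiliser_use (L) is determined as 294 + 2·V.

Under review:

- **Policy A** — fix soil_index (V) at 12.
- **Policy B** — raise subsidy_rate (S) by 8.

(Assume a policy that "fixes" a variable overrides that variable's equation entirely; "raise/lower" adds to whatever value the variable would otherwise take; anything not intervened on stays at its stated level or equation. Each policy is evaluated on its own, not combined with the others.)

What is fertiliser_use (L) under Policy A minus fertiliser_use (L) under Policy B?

5666

Policy A (V := 12):
  C = 105
  S = 161 − 5·105 = -364
  J = -19 + 2·105 + 5·(-364) = -1629
  V = 12
  L = 294 + 2·12 = 318
Policy B (S + 8):
  C = 105
  S = 161 − 5·105 (+8 from intervention) = -356
  J = -19 + 2·105 + 5·(-356) = -1589
  V = 271 − 105 − 5·(-356) + 3·(-1589) = -2821
  L = 294 + 2·(-2821) = -5348
L: 318 − (-5348) = 5666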